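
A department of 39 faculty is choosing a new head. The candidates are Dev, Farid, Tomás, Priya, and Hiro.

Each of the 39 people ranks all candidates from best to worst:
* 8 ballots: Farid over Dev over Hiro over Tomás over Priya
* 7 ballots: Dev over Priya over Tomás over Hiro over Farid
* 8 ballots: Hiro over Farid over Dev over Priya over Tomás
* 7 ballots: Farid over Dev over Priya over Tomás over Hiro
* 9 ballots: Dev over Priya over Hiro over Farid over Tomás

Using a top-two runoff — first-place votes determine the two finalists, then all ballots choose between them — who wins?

Round 1 first-place votes: Dev 16, Farid 15, Tomás 0, Priya 0, Hiro 8. Dev and Farid advance.
Runoff: Dev is ranked above Farid on 16 ballots, Farid above Dev on 23.

Farid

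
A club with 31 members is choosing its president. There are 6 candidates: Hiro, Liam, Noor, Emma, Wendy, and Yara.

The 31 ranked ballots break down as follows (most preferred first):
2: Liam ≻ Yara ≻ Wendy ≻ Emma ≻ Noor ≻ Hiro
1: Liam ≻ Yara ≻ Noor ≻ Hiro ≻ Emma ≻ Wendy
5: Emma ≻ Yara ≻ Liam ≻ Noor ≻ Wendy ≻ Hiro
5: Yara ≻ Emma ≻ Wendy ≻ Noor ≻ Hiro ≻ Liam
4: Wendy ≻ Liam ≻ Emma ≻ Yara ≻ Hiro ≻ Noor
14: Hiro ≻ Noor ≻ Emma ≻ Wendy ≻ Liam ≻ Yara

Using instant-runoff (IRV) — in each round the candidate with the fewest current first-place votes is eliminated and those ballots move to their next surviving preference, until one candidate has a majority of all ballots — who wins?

Emma

Round 1: Hiro 14, Liam 3, Noor 0, Emma 5, Wendy 4, Yara 5. Noor eliminated.
Round 2: Hiro 14, Liam 3, Emma 5, Wendy 4, Yara 5. Liam eliminated.
Round 3: Hiro 14, Emma 5, Wendy 4, Yara 8. Wendy eliminated.
Round 4: Hiro 14, Emma 9, Yara 8. Yara eliminated.
Round 5: Hiro 15, Emma 16. Emma has a majority (≥16).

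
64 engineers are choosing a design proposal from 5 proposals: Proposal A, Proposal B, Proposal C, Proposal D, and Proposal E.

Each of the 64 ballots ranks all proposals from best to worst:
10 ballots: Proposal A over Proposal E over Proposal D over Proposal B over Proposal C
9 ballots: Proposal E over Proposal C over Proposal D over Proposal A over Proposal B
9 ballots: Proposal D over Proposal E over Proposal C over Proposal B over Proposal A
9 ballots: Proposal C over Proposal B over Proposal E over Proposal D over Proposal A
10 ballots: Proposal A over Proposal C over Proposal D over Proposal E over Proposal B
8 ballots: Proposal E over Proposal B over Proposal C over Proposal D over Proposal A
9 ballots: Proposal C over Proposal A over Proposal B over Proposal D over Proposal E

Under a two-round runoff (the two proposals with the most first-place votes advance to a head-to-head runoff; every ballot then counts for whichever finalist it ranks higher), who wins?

Round 1 first-place votes: Proposal A 20, Proposal B 0, Proposal C 18, Proposal D 9, Proposal E 17. Proposal A and Proposal C advance.
Runoff: Proposal A is ranked above Proposal C on 20 ballots, Proposal C above Proposal A on 44.

Proposal C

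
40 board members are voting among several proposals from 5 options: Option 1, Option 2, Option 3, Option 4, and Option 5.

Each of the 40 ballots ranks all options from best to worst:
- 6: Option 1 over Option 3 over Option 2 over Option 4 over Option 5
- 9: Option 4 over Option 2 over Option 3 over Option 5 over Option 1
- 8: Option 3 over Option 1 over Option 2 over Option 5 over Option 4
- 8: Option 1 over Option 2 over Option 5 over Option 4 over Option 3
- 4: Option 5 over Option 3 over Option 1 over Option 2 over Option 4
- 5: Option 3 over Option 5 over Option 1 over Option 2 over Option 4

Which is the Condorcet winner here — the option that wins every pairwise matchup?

Option 3 vs Option 1: 26–14
Option 3 vs Option 2: 23–17
Option 3 vs Option 4: 23–17
Option 3 vs Option 5: 28–12
Option 3 beats every other option.

Option 3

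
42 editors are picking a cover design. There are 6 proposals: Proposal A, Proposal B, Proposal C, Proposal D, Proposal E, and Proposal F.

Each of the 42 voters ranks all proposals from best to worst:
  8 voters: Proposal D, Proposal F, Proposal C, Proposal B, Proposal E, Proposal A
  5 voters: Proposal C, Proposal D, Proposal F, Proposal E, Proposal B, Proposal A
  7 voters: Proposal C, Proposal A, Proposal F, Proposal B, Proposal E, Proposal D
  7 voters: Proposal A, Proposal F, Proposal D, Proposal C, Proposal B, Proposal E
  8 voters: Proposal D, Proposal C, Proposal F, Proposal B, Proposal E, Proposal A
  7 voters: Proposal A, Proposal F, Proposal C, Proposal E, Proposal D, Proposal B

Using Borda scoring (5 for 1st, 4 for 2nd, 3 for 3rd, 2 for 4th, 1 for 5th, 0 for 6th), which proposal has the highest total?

Proposal C

Proposal A: 8×0 + 5×0 + 7×4 + 7×5 + 8×0 + 7×5 = 98
Proposal B: 8×2 + 5×1 + 7×2 + 7×1 + 8×2 + 7×0 = 58
Proposal C: 8×3 + 5×5 + 7×5 + 7×2 + 8×4 + 7×3 = 151
Proposal D: 8×5 + 5×4 + 7×0 + 7×3 + 8×5 + 7×1 = 128
Proposal E: 8×1 + 5×2 + 7×1 + 7×0 + 8×1 + 7×2 = 47
Proposal F: 8×4 + 5×3 + 7×3 + 7×4 + 8×3 + 7×4 = 148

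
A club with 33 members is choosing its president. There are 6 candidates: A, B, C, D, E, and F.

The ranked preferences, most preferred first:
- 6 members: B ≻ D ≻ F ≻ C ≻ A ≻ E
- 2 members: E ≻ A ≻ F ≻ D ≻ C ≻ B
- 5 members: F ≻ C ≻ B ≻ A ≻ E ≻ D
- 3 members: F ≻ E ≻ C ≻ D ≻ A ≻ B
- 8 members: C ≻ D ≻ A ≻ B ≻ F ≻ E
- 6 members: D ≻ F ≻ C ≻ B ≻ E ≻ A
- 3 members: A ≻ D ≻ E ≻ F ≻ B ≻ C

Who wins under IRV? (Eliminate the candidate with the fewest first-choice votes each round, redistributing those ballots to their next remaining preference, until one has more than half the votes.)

D

Round 1: A 3, B 6, C 8, D 6, E 2, F 8. E eliminated.
Round 2: A 5, B 6, C 8, D 6, F 8. A eliminated.
Round 3: B 6, C 8, D 9, F 10. B eliminated.
Round 4: C 8, D 15, F 10. C eliminated.
Round 5: D 23, F 10. D has a majority (≥17).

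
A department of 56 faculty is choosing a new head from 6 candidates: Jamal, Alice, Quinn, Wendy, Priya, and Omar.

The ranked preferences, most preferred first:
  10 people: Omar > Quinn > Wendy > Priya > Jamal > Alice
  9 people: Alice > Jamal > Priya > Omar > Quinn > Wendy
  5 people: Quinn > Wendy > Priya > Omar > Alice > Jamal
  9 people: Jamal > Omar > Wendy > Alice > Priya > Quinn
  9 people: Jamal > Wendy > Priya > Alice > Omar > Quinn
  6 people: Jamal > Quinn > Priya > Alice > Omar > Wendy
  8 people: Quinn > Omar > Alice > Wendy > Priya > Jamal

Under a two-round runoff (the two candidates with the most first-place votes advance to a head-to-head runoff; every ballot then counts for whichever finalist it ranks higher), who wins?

Jamal

Round 1 first-place votes: Jamal 24, Alice 9, Quinn 13, Wendy 0, Priya 0, Omar 10. Jamal and Quinn advance.
Runoff: Jamal is ranked above Quinn on 33 ballots, Quinn above Jamal on 23.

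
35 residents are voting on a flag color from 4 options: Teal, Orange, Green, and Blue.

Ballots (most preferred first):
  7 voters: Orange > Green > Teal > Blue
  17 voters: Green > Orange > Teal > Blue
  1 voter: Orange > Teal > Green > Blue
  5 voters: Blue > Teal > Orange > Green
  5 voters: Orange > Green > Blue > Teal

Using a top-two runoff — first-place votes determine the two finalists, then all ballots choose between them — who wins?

Orange

Round 1 first-place votes: Teal 0, Orange 13, Green 17, Blue 5. Green and Orange advance.
Runoff: Green is ranked above Orange on 17 ballots, Orange above Green on 18.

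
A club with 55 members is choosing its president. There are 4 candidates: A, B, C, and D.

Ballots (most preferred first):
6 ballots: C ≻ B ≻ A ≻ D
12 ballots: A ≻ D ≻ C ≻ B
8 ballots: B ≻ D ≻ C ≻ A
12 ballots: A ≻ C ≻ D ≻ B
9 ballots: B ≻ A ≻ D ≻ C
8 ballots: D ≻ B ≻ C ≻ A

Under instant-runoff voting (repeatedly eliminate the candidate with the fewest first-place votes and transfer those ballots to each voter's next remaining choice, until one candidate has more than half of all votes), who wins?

B

Round 1: A 24, B 17, C 6, D 8. C eliminated.
Round 2: A 24, B 23, D 8. D eliminated.
Round 3: A 24, B 31. B has a majority (≥28).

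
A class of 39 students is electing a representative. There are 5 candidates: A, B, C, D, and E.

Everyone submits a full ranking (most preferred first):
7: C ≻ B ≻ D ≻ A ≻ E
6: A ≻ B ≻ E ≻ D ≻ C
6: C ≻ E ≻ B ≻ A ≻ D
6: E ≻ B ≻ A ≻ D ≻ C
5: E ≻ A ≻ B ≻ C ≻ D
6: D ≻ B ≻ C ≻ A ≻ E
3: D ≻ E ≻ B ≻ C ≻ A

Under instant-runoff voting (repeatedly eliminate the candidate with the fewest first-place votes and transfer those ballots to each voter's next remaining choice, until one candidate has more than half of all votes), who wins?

Round 1: A 6, B 0, C 13, D 9, E 11. B eliminated.
Round 2: A 6, C 13, D 9, E 11. A eliminated.
Round 3: C 13, D 9, E 17. D eliminated.
Round 4: C 19, E 20. E has a majority (≥20).

E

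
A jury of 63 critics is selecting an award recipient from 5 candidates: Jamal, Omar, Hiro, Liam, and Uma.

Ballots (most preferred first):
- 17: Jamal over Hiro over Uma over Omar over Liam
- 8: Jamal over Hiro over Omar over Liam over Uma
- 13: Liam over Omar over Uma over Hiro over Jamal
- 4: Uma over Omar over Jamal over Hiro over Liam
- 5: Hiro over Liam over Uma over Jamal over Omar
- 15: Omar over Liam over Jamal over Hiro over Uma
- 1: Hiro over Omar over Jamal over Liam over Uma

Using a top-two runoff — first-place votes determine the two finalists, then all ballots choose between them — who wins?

Omar

Round 1 first-place votes: Jamal 25, Omar 15, Hiro 6, Liam 13, Uma 4. Jamal and Omar advance.
Runoff: Jamal is ranked above Omar on 30 ballots, Omar above Jamal on 33.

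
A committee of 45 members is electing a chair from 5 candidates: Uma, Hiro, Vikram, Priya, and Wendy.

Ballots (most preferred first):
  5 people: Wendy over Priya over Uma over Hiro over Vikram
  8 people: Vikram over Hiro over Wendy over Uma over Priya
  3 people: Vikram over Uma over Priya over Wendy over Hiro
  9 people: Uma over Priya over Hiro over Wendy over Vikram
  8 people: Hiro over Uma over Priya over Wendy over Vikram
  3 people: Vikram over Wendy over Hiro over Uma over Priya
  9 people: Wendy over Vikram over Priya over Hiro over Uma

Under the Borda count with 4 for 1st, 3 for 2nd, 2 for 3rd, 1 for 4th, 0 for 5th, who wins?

Uma: 5×2 + 8×1 + 3×3 + 9×4 + 8×3 + 3×1 + 9×0 = 90
Hiro: 5×1 + 8×3 + 3×0 + 9×2 + 8×4 + 3×2 + 9×1 = 94
Vikram: 5×0 + 8×4 + 3×4 + 9×0 + 8×0 + 3×4 + 9×3 = 83
Priya: 5×3 + 8×0 + 3×2 + 9×3 + 8×2 + 3×0 + 9×2 = 82
Wendy: 5×4 + 8×2 + 3×1 + 9×1 + 8×1 + 3×3 + 9×4 = 101

Wendy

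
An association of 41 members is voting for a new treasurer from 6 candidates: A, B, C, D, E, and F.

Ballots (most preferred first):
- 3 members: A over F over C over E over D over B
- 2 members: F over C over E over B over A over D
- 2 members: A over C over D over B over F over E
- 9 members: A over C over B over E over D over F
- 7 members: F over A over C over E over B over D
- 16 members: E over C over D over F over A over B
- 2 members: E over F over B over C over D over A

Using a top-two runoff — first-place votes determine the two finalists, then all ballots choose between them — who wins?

Round 1 first-place votes: A 14, B 0, C 0, D 0, E 18, F 9. E and A advance.
Runoff: E is ranked above A on 20 ballots, A above E on 21.

A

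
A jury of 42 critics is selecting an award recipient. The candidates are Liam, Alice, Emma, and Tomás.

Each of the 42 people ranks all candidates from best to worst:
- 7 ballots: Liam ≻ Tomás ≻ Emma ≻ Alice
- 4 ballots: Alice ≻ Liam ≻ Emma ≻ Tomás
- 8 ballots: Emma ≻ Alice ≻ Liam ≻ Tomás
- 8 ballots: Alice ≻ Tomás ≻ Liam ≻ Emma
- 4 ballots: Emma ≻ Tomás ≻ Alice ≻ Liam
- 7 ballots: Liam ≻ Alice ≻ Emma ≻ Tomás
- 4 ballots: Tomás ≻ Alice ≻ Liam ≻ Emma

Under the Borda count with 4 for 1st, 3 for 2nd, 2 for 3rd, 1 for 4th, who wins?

Alice

Liam: 7×4 + 4×3 + 8×2 + 8×2 + 4×1 + 7×4 + 4×2 = 112
Alice: 7×1 + 4×4 + 8×3 + 8×4 + 4×2 + 7×3 + 4×3 = 120
Emma: 7×2 + 4×2 + 8×4 + 8×1 + 4×4 + 7×2 + 4×1 = 96
Tomás: 7×3 + 4×1 + 8×1 + 8×3 + 4×3 + 7×1 + 4×4 = 92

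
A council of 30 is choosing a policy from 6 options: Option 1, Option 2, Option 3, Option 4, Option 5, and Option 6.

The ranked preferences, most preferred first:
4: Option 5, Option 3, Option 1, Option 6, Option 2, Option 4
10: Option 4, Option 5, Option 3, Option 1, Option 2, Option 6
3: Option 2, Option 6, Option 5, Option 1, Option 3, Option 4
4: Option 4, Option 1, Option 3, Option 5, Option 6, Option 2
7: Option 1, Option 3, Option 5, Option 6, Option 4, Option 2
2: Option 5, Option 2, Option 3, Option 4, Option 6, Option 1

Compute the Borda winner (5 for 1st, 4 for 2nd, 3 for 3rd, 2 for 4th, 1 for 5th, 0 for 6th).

Option 5

Option 1: 4×3 + 10×2 + 3×2 + 4×4 + 7×5 + 2×0 = 89
Option 2: 4×1 + 10×1 + 3×5 + 4×0 + 7×0 + 2×4 = 37
Option 3: 4×4 + 10×3 + 3×1 + 4×3 + 7×4 + 2×3 = 95
Option 4: 4×0 + 10×5 + 3×0 + 4×5 + 7×1 + 2×2 = 81
Option 5: 4×5 + 10×4 + 3×3 + 4×2 + 7×3 + 2×5 = 108
Option 6: 4×2 + 10×0 + 3×4 + 4×1 + 7×2 + 2×1 = 40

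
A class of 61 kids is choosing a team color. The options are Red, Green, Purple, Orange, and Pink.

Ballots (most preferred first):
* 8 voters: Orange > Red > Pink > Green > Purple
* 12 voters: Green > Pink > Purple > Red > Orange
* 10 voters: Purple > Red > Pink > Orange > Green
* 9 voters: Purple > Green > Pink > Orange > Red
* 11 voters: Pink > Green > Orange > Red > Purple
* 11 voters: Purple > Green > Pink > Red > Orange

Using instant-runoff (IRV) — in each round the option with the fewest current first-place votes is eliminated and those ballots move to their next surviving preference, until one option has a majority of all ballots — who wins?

Round 1: Red 0, Green 12, Purple 30, Orange 8, Pink 11. Red eliminated.
Round 2: Green 12, Purple 30, Orange 8, Pink 11. Orange eliminated.
Round 3: Green 12, Purple 30, Pink 19. Green eliminated.
Round 4: Purple 30, Pink 31. Pink has a majority (≥31).

Pink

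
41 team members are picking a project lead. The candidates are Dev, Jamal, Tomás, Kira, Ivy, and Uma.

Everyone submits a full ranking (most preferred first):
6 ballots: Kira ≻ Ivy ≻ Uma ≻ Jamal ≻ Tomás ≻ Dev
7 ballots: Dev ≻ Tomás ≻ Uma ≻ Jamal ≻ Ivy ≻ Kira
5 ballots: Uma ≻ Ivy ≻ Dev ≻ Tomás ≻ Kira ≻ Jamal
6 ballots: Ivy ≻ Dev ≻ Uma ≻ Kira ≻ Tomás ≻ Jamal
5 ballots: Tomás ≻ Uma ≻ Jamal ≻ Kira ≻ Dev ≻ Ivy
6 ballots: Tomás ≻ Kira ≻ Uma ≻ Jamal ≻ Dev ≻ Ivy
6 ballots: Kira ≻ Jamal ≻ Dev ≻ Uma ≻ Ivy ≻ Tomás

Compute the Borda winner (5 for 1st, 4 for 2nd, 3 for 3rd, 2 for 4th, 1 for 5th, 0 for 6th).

Uma

Dev: 6×0 + 7×5 + 5×3 + 6×4 + 5×1 + 6×1 + 6×3 = 103
Jamal: 6×2 + 7×2 + 5×0 + 6×0 + 5×3 + 6×2 + 6×4 = 77
Tomás: 6×1 + 7×4 + 5×2 + 6×1 + 5×5 + 6×5 + 6×0 = 105
Kira: 6×5 + 7×0 + 5×1 + 6×2 + 5×2 + 6×4 + 6×5 = 111
Ivy: 6×4 + 7×1 + 5×4 + 6×5 + 5×0 + 6×0 + 6×1 = 87
Uma: 6×3 + 7×3 + 5×5 + 6×3 + 5×4 + 6×3 + 6×2 = 132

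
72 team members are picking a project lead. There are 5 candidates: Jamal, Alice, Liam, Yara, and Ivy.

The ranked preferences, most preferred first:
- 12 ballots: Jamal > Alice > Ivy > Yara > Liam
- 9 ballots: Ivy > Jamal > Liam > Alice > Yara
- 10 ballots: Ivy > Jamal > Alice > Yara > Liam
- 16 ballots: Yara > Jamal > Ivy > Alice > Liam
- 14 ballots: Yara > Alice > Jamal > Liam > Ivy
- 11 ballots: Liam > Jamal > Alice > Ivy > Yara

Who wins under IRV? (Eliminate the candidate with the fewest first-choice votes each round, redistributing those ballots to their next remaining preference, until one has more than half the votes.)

Round 1: Jamal 12, Alice 0, Liam 11, Yara 30, Ivy 19. Alice eliminated.
Round 2: Jamal 12, Liam 11, Yara 30, Ivy 19. Liam eliminated.
Round 3: Jamal 23, Yara 30, Ivy 19. Ivy eliminated.
Round 4: Jamal 42, Yara 30. Jamal has a majority (≥37).

Jamal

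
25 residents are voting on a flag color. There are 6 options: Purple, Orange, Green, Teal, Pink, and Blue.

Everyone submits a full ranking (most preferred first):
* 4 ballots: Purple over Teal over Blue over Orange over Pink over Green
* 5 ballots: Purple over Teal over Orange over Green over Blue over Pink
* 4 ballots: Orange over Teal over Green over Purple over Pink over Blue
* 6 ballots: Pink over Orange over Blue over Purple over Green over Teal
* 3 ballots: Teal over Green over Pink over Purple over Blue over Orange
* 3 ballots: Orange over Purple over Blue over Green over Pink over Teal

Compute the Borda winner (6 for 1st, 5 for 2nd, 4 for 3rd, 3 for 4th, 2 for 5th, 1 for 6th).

Purple: 4×6 + 5×6 + 4×3 + 6×3 + 3×3 + 3×5 = 108
Orange: 4×3 + 5×4 + 4×6 + 6×5 + 3×1 + 3×6 = 107
Green: 4×1 + 5×3 + 4×4 + 6×2 + 3×5 + 3×3 = 71
Teal: 4×5 + 5×5 + 4×5 + 6×1 + 3×6 + 3×1 = 92
Pink: 4×2 + 5×1 + 4×2 + 6×6 + 3×4 + 3×2 = 75
Blue: 4×4 + 5×2 + 4×1 + 6×4 + 3×2 + 3×4 = 72

Purple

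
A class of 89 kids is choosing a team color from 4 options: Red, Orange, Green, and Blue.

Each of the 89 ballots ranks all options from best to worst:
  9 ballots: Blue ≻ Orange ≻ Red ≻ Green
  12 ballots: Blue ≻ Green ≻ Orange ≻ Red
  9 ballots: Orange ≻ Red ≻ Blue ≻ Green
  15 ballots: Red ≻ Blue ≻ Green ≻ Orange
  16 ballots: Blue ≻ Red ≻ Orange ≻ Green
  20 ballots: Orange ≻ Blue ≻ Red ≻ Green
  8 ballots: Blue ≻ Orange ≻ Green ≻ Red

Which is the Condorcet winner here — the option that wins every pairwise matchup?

Blue

Blue vs Red: 65–24
Blue vs Orange: 60–29
Blue vs Green: 89–0
Blue beats every other option.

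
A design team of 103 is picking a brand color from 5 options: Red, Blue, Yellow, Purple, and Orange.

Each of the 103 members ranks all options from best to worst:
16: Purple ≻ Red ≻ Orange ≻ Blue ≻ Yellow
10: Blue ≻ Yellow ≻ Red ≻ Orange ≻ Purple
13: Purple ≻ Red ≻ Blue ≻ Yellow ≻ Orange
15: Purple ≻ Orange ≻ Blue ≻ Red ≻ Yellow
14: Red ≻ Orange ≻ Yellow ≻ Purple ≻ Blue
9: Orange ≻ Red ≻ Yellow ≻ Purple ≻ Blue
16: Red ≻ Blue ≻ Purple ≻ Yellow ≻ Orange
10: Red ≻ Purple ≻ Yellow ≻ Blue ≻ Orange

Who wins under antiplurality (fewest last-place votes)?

Last-place votes: Red 0, Blue 23, Yellow 31, Purple 10, Orange 39.

Red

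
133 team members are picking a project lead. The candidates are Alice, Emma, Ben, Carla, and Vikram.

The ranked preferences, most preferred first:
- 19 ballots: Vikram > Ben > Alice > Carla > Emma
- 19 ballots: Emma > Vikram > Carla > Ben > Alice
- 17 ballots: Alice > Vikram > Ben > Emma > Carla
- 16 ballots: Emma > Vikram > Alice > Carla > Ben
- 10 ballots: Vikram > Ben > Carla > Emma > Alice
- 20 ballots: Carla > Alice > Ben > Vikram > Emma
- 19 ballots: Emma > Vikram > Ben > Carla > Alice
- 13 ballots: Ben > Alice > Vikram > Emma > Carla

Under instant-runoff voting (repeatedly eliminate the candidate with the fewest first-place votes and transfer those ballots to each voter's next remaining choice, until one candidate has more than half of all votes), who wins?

Alice

Round 1: Alice 17, Emma 54, Ben 13, Carla 20, Vikram 29. Ben eliminated.
Round 2: Alice 30, Emma 54, Carla 20, Vikram 29. Carla eliminated.
Round 3: Alice 50, Emma 54, Vikram 29. Vikram eliminated.
Round 4: Alice 69, Emma 64. Alice has a majority (≥67).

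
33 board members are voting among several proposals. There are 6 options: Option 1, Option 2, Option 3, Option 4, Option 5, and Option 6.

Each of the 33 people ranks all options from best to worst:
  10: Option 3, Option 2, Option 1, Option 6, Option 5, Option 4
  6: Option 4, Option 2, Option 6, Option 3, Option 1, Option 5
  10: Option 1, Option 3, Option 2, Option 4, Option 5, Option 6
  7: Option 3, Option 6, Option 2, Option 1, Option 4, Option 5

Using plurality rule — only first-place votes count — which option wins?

Option 3

First-place votes: Option 1 10, Option 2 0, Option 3 17, Option 4 6, Option 5 0, Option 6 0.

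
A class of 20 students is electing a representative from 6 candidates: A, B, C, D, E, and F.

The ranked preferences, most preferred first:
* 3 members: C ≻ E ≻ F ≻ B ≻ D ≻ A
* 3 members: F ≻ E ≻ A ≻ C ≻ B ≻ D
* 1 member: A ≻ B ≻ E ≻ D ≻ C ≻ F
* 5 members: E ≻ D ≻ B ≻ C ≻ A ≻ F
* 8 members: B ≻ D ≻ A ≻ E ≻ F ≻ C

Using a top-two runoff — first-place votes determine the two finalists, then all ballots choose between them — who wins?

E

Round 1 first-place votes: A 1, B 8, C 3, D 0, E 5, F 3. B and E advance.
Runoff: B is ranked above E on 9 ballots, E above B on 11.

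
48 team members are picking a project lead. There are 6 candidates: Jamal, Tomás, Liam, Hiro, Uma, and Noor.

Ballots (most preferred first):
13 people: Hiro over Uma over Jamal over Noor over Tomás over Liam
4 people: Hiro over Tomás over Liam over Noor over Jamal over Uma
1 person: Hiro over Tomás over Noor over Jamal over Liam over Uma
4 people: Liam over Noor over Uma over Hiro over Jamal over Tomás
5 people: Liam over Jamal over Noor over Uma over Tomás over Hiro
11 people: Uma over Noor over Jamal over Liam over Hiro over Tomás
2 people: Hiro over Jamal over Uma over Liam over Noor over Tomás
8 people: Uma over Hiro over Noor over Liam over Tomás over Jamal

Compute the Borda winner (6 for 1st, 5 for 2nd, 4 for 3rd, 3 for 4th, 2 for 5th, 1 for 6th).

Uma

Jamal: 13×4 + 4×2 + 1×3 + 4×2 + 5×5 + 11×4 + 2×5 + 8×1 = 158
Tomás: 13×2 + 4×5 + 1×5 + 4×1 + 5×2 + 11×1 + 2×1 + 8×2 = 94
Liam: 13×1 + 4×4 + 1×2 + 4×6 + 5×6 + 11×3 + 2×3 + 8×3 = 148
Hiro: 13×6 + 4×6 + 1×6 + 4×3 + 5×1 + 11×2 + 2×6 + 8×5 = 199
Uma: 13×5 + 4×1 + 1×1 + 4×4 + 5×3 + 11×6 + 2×4 + 8×6 = 223
Noor: 13×3 + 4×3 + 1×4 + 4×5 + 5×4 + 11×5 + 2×2 + 8×4 = 186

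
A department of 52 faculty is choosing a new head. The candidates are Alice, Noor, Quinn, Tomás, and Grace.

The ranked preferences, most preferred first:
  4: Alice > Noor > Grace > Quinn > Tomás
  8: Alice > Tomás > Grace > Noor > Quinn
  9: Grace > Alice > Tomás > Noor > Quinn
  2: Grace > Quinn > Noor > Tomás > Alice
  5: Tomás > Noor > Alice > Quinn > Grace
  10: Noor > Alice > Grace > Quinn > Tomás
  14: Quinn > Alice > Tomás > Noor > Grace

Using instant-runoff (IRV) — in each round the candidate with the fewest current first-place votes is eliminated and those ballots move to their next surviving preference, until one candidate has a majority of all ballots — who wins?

Round 1: Alice 12, Noor 10, Quinn 14, Tomás 5, Grace 11. Tomás eliminated.
Round 2: Alice 12, Noor 15, Quinn 14, Grace 11. Grace eliminated.
Round 3: Alice 21, Noor 15, Quinn 16. Noor eliminated.
Round 4: Alice 36, Quinn 16. Alice has a majority (≥27).

Alice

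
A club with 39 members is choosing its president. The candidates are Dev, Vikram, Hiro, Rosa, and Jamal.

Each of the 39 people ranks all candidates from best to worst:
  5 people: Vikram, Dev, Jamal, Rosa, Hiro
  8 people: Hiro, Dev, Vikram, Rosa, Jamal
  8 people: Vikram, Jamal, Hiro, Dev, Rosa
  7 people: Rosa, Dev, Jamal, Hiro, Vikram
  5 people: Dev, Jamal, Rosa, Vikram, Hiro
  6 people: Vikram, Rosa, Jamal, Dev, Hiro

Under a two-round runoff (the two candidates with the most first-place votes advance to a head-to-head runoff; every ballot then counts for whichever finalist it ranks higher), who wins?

Vikram

Round 1 first-place votes: Dev 5, Vikram 19, Hiro 8, Rosa 7, Jamal 0. Vikram and Hiro advance.
Runoff: Vikram is ranked above Hiro on 24 ballots, Hiro above Vikram on 15.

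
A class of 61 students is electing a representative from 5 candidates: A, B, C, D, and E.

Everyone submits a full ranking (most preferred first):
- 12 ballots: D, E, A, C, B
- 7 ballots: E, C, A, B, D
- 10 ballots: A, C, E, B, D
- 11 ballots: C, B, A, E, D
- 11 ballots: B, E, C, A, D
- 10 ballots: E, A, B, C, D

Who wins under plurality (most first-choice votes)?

E

First-place votes: A 10, B 11, C 11, D 12, E 17.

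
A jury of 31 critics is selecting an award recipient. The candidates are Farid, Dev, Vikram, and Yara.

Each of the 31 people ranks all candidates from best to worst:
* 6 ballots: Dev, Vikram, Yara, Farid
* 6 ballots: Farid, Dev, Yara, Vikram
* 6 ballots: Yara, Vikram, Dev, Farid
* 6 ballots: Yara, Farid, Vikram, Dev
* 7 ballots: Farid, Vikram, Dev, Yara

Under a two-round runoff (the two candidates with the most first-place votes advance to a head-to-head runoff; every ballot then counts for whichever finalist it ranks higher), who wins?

Yara

Round 1 first-place votes: Farid 13, Dev 6, Vikram 0, Yara 12. Farid and Yara advance.
Runoff: Farid is ranked above Yara on 13 ballots, Yara above Farid on 18.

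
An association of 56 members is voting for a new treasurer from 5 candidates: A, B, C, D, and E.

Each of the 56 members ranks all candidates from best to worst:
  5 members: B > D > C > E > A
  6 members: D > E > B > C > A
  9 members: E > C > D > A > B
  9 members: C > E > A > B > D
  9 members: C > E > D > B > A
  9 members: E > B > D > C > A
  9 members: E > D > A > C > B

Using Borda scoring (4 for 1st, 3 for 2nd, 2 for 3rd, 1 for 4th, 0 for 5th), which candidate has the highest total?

A: 5×0 + 6×0 + 9×1 + 9×2 + 9×0 + 9×0 + 9×2 = 45
B: 5×4 + 6×2 + 9×0 + 9×1 + 9×1 + 9×3 + 9×0 = 77
C: 5×2 + 6×1 + 9×3 + 9×4 + 9×4 + 9×1 + 9×1 = 133
D: 5×3 + 6×4 + 9×2 + 9×0 + 9×2 + 9×2 + 9×3 = 120
E: 5×1 + 6×3 + 9×4 + 9×3 + 9×3 + 9×4 + 9×4 = 185

E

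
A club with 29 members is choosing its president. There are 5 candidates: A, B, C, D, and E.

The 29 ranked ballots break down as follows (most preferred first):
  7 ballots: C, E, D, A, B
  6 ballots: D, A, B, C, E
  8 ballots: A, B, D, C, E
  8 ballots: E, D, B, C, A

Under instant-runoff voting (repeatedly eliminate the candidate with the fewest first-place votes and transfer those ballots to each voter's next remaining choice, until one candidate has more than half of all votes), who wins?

Round 1: A 8, B 0, C 7, D 6, E 8. B eliminated.
Round 2: A 8, C 7, D 6, E 8. D eliminated.
Round 3: A 14, C 7, E 8. C eliminated.
Round 4: A 14, E 15. E has a majority (≥15).

E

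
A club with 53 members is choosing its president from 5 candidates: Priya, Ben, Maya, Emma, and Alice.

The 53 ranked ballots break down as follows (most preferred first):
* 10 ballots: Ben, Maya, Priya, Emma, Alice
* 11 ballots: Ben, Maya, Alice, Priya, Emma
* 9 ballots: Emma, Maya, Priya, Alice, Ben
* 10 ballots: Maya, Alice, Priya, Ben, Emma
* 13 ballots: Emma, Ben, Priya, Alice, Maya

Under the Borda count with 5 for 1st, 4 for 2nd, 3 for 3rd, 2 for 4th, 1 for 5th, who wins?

Priya: 10×3 + 11×2 + 9×3 + 10×3 + 13×3 = 148
Ben: 10×5 + 11×5 + 9×1 + 10×2 + 13×4 = 186
Maya: 10×4 + 11×4 + 9×4 + 10×5 + 13×1 = 183
Emma: 10×2 + 11×1 + 9×5 + 10×1 + 13×5 = 151
Alice: 10×1 + 11×3 + 9×2 + 10×4 + 13×2 = 127

Ben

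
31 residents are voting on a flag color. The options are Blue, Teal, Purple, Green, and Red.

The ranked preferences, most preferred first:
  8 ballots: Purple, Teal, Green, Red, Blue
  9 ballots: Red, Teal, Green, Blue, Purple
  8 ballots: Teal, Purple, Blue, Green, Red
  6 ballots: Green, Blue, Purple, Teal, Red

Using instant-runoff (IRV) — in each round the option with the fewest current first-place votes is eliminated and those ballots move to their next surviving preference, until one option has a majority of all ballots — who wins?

Round 1: Blue 0, Teal 8, Purple 8, Green 6, Red 9. Blue eliminated.
Round 2: Teal 8, Purple 8, Green 6, Red 9. Green eliminated.
Round 3: Teal 8, Purple 14, Red 9. Teal eliminated.
Round 4: Purple 22, Red 9. Purple has a majority (≥16).

Purple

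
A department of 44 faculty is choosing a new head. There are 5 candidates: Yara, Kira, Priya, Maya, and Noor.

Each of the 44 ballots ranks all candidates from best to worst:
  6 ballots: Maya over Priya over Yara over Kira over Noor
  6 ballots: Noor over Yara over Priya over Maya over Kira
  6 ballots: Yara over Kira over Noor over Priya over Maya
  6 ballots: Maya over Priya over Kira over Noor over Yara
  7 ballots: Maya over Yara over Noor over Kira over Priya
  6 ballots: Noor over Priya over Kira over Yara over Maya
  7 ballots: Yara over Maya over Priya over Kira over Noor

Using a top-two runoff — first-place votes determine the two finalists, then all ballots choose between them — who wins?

Round 1 first-place votes: Yara 13, Kira 0, Priya 0, Maya 19, Noor 12. Maya and Yara advance.
Runoff: Maya is ranked above Yara on 19 ballots, Yara above Maya on 25.

Yara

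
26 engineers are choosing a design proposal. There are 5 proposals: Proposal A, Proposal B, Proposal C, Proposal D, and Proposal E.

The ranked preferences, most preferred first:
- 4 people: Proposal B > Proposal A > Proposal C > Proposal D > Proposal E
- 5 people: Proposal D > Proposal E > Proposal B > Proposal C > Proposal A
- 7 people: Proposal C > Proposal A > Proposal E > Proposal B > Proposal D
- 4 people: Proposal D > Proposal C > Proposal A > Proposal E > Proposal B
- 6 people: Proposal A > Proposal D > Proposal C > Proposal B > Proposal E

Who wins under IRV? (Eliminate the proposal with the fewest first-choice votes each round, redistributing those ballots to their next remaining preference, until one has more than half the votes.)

Proposal A

Round 1: Proposal A 6, Proposal B 4, Proposal C 7, Proposal D 9, Proposal E 0. Proposal E eliminated.
Round 2: Proposal A 6, Proposal B 4, Proposal C 7, Proposal D 9. Proposal B eliminated.
Round 3: Proposal A 10, Proposal C 7, Proposal D 9. Proposal C eliminated.
Round 4: Proposal A 17, Proposal D 9. Proposal A has a majority (≥14).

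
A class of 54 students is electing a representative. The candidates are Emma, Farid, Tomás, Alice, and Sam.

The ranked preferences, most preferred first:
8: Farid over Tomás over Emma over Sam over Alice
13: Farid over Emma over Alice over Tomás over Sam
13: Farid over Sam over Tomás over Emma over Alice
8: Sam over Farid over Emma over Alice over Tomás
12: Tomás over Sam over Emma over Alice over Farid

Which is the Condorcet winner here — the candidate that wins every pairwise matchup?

Farid vs Emma: 42–12
Farid vs Tomás: 42–12
Farid vs Alice: 42–12
Farid vs Sam: 34–20
Farid beats every other candidate.

Farid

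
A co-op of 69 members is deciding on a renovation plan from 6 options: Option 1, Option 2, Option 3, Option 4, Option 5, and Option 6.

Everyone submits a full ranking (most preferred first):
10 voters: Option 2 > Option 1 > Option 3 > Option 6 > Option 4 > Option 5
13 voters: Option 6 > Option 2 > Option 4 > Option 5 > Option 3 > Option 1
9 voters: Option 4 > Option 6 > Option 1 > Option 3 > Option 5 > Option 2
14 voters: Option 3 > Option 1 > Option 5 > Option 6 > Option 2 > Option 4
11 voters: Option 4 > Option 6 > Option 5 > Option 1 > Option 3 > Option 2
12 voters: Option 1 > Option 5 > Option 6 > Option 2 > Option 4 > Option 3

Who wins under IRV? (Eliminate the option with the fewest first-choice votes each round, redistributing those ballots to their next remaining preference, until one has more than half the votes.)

Option 1

Round 1: Option 1 12, Option 2 10, Option 3 14, Option 4 20, Option 5 0, Option 6 13. Option 5 eliminated.
Round 2: Option 1 12, Option 2 10, Option 3 14, Option 4 20, Option 6 13. Option 2 eliminated.
Round 3: Option 1 22, Option 3 14, Option 4 20, Option 6 13. Option 6 eliminated.
Round 4: Option 1 22, Option 3 14, Option 4 33. Option 3 eliminated.
Round 5: Option 1 36, Option 4 33. Option 1 has a majority (≥35).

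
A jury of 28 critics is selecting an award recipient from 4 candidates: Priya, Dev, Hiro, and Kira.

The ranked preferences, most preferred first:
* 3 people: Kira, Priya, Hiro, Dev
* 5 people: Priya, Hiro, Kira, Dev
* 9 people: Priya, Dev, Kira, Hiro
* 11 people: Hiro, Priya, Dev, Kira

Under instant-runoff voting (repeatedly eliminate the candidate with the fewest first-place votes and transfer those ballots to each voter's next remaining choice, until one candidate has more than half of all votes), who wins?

Round 1: Priya 14, Dev 0, Hiro 11, Kira 3. Dev eliminated.
Round 2: Priya 14, Hiro 11, Kira 3. Kira eliminated.
Round 3: Priya 17, Hiro 11. Priya has a majority (≥15).

Priya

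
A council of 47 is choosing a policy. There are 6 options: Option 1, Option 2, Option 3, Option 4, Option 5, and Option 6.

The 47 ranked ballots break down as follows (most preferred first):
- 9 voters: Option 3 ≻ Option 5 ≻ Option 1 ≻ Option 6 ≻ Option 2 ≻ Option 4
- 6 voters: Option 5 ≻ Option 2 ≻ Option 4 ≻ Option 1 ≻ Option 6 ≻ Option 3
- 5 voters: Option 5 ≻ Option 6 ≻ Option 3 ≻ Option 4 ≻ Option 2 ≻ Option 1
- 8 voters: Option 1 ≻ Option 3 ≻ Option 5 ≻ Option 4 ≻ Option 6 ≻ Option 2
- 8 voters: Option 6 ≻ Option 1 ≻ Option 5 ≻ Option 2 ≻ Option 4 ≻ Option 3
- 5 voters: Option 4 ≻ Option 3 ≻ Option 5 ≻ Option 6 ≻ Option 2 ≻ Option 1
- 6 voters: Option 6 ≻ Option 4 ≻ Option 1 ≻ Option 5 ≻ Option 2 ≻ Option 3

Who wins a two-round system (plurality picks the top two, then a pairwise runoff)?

Round 1 first-place votes: Option 1 8, Option 2 0, Option 3 9, Option 4 5, Option 5 11, Option 6 14. Option 6 and Option 5 advance.
Runoff: Option 6 is ranked above Option 5 on 14 ballots, Option 5 above Option 6 on 33.

Option 5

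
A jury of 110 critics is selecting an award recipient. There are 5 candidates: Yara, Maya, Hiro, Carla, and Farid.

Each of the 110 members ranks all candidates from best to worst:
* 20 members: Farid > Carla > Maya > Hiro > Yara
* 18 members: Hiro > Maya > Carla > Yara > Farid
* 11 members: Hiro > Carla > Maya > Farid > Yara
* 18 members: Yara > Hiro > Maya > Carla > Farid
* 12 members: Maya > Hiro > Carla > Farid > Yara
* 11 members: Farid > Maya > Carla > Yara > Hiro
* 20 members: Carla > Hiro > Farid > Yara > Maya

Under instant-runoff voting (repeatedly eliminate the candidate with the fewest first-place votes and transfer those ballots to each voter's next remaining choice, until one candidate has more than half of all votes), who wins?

Round 1: Yara 18, Maya 12, Hiro 29, Carla 20, Farid 31. Maya eliminated.
Round 2: Yara 18, Hiro 41, Carla 20, Farid 31. Yara eliminated.
Round 3: Hiro 59, Carla 20, Farid 31. Hiro has a majority (≥56).

Hiro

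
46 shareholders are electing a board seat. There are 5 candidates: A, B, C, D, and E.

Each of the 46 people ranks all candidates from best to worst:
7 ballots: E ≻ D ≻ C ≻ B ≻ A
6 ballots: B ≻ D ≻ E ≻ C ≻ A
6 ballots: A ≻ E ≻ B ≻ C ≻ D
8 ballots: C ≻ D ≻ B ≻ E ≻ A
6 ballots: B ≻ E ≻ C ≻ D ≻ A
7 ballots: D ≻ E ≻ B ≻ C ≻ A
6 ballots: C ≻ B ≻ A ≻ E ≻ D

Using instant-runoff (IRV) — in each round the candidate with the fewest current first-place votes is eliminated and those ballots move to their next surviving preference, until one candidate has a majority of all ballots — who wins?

E

Round 1: A 6, B 12, C 14, D 7, E 7. A eliminated.
Round 2: B 12, C 14, D 7, E 13. D eliminated.
Round 3: B 12, C 14, E 20. B eliminated.
Round 4: C 14, E 32. E has a majority (≥24).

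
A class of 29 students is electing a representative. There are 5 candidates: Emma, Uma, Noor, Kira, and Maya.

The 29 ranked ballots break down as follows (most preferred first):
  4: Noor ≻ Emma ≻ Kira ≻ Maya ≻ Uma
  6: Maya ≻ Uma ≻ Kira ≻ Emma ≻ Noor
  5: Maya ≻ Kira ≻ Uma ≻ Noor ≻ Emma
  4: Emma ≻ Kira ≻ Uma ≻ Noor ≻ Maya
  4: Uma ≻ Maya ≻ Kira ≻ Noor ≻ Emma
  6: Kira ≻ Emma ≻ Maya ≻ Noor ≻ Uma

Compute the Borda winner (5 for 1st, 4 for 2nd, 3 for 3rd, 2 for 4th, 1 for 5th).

Kira

Emma: 4×4 + 6×2 + 5×1 + 4×5 + 4×1 + 6×4 = 81
Uma: 4×1 + 6×4 + 5×3 + 4×3 + 4×5 + 6×1 = 81
Noor: 4×5 + 6×1 + 5×2 + 4×2 + 4×2 + 6×2 = 64
Kira: 4×3 + 6×3 + 5×4 + 4×4 + 4×3 + 6×5 = 108
Maya: 4×2 + 6×5 + 5×5 + 4×1 + 4×4 + 6×3 = 101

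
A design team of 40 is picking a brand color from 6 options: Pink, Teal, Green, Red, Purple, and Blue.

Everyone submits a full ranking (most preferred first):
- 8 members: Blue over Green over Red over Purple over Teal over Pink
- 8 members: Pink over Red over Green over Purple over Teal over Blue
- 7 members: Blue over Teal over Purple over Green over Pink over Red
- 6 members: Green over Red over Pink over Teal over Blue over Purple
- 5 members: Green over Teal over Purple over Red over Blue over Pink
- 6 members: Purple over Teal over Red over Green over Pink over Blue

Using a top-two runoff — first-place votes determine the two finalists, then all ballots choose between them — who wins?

Green

Round 1 first-place votes: Pink 8, Teal 0, Green 11, Red 0, Purple 6, Blue 15. Blue and Green advance.
Runoff: Blue is ranked above Green on 15 ballots, Green above Blue on 25.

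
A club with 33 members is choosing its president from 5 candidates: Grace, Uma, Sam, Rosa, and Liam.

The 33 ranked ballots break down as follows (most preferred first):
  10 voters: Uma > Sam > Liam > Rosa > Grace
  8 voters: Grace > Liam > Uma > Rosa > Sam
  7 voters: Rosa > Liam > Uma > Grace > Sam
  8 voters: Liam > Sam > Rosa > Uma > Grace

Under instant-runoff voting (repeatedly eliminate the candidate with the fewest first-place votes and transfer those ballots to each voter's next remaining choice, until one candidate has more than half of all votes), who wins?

Round 1: Grace 8, Uma 10, Sam 0, Rosa 7, Liam 8. Sam eliminated.
Round 2: Grace 8, Uma 10, Rosa 7, Liam 8. Rosa eliminated.
Round 3: Grace 8, Uma 10, Liam 15. Grace eliminated.
Round 4: Uma 10, Liam 23. Liam has a majority (≥17).

Liam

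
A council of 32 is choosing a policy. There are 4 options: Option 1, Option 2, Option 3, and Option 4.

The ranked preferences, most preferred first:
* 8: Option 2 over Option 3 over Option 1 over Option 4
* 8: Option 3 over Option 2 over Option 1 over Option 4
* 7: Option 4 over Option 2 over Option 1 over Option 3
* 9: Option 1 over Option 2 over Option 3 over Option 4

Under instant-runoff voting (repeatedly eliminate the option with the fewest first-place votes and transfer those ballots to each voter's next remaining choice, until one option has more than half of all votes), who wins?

Round 1: Option 1 9, Option 2 8, Option 3 8, Option 4 7. Option 4 eliminated.
Round 2: Option 1 9, Option 2 15, Option 3 8. Option 3 eliminated.
Round 3: Option 1 9, Option 2 23. Option 2 has a majority (≥17).

Option 2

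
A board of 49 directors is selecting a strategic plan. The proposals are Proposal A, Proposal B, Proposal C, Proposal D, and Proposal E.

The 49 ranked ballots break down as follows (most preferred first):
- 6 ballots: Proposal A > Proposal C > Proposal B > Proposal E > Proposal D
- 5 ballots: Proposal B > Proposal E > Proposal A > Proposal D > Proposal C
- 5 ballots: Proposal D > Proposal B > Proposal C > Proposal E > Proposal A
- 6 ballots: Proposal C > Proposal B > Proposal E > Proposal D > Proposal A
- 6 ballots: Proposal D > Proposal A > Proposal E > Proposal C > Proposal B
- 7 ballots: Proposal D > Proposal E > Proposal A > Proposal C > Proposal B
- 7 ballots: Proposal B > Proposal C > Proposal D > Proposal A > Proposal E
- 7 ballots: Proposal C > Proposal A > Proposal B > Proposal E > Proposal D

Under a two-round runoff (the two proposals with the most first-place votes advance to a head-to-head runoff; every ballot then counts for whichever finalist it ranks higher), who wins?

Proposal C

Round 1 first-place votes: Proposal A 6, Proposal B 12, Proposal C 13, Proposal D 18, Proposal E 0. Proposal D and Proposal C advance.
Runoff: Proposal D is ranked above Proposal C on 23 ballots, Proposal C above Proposal D on 26.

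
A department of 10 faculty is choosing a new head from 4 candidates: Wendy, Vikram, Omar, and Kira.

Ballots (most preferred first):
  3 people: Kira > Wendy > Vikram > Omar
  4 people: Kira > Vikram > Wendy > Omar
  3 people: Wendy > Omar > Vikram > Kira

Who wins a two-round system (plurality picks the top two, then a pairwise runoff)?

Kira

Round 1 first-place votes: Wendy 3, Vikram 0, Omar 0, Kira 7. Kira and Wendy advance.
Runoff: Kira is ranked above Wendy on 7 ballots, Wendy above Kira on 3.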